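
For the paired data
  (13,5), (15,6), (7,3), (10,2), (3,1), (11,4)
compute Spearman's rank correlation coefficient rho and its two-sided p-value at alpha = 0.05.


Step 1: Rank x and y separately (midranks; no ties here).
rank(x): 13->5, 15->6, 7->2, 10->3, 3->1, 11->4
rank(y): 5->5, 6->6, 3->3, 2->2, 1->1, 4->4
Step 2: d_i = R_x(i) - R_y(i); compute d_i^2.
  (5-5)^2=0, (6-6)^2=0, (2-3)^2=1, (3-2)^2=1, (1-1)^2=0, (4-4)^2=0
sum(d^2) = 2.
Step 3: rho = 1 - 6*2 / (6*(6^2 - 1)) = 1 - 12/210 = 0.942857.
Step 4: Under H0, t = rho * sqrt((n-2)/(1-rho^2)) = 5.6595 ~ t(4).
Step 5: Two-sided p-value from the t-distribution with 4 df = 0.004805.
Step 6: alpha = 0.05. reject H0.

rho = 0.9429, p = 0.004805, reject H0 at alpha = 0.05.


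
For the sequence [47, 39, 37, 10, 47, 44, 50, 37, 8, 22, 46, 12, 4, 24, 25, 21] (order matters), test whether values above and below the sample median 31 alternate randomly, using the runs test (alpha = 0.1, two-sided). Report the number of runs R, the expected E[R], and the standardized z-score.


Step 1: Compute median = 31; label A = above, B = below.
Labels in order: AAABAAAABBABBBBB  (n_A = 8, n_B = 8)
Step 2: Count runs R = 6.
Step 3: Under H0 (random ordering), E[R] = 2*n_A*n_B/(n_A+n_B) + 1 = 2*8*8/16 + 1 = 9.0000.
        Var[R] = 2*n_A*n_B*(2*n_A*n_B - n_A - n_B) / ((n_A+n_B)^2 * (n_A+n_B-1)) = 14336/3840 = 3.7333.
        SD[R] = 1.9322.
Step 4: Continuity-corrected z = (R + 0.5 - E[R]) / SD[R] = (6 + 0.5 - 9.0000) / 1.9322 = -1.2939.
Step 5: Two-sided p-value via normal approximation = 2*(1 - Phi(|z|)) = 0.195709.
Step 6: alpha = 0.1. fail to reject H0.

R = 6, z = -1.2939, p = 0.195709, fail to reject H0.


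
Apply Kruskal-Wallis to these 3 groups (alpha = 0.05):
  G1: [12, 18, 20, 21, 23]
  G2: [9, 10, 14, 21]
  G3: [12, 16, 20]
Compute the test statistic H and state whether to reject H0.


Step 1: Combine all N = 12 observations and assign midranks.
sorted (value, group, rank): (9,G2,1), (10,G2,2), (12,G1,3.5), (12,G3,3.5), (14,G2,5), (16,G3,6), (18,G1,7), (20,G1,8.5), (20,G3,8.5), (21,G1,10.5), (21,G2,10.5), (23,G1,12)
Step 2: Sum ranks within each group.
R_1 = 41.5 (n_1 = 5)
R_2 = 18.5 (n_2 = 4)
R_3 = 18 (n_3 = 3)
Step 3: H = 12/(N(N+1)) * sum(R_i^2/n_i) - 3(N+1)
     = 12/(12*13) * (41.5^2/5 + 18.5^2/4 + 18^2/3) - 3*13
     = 0.076923 * 538.013 - 39
     = 2.385577.
Step 4: Ties present; correction factor C = 1 - 18/(12^3 - 12) = 0.989510. Corrected H = 2.385577 / 0.989510 = 2.410866.
Step 5: Under H0, H ~ chi^2(2); p-value = 0.299562.
Step 6: alpha = 0.05. fail to reject H0.

H = 2.4109, df = 2, p = 0.299562, fail to reject H0.


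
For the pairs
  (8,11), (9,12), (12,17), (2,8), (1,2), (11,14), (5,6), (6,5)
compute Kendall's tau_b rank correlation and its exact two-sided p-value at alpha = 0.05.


Step 1: Enumerate the 28 unordered pairs (i,j) with i<j and classify each by sign(x_j-x_i) * sign(y_j-y_i).
  (1,2):dx=+1,dy=+1->C; (1,3):dx=+4,dy=+6->C; (1,4):dx=-6,dy=-3->C; (1,5):dx=-7,dy=-9->C
  (1,6):dx=+3,dy=+3->C; (1,7):dx=-3,dy=-5->C; (1,8):dx=-2,dy=-6->C; (2,3):dx=+3,dy=+5->C
  (2,4):dx=-7,dy=-4->C; (2,5):dx=-8,dy=-10->C; (2,6):dx=+2,dy=+2->C; (2,7):dx=-4,dy=-6->C
  (2,8):dx=-3,dy=-7->C; (3,4):dx=-10,dy=-9->C; (3,5):dx=-11,dy=-15->C; (3,6):dx=-1,dy=-3->C
  (3,7):dx=-7,dy=-11->C; (3,8):dx=-6,dy=-12->C; (4,5):dx=-1,dy=-6->C; (4,6):dx=+9,dy=+6->C
  (4,7):dx=+3,dy=-2->D; (4,8):dx=+4,dy=-3->D; (5,6):dx=+10,dy=+12->C; (5,7):dx=+4,dy=+4->C
  (5,8):dx=+5,dy=+3->C; (6,7):dx=-6,dy=-8->C; (6,8):dx=-5,dy=-9->C; (7,8):dx=+1,dy=-1->D
Step 2: C = 25, D = 3, total pairs = 28.
Step 3: tau = (C - D)/(n(n-1)/2) = (25 - 3)/28 = 0.785714.
Step 4: Exact two-sided p-value (enumerate n! = 40320 permutations of y under H0): p = 0.005506.
Step 5: alpha = 0.05. reject H0.

tau_b = 0.7857 (C=25, D=3), p = 0.005506, reject H0.


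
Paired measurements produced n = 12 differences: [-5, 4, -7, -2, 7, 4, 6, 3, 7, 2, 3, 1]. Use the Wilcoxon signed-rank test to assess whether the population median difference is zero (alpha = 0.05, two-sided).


Step 1: Drop any zero differences (none here) and take |d_i|.
|d| = [5, 4, 7, 2, 7, 4, 6, 3, 7, 2, 3, 1]
Step 2: Midrank |d_i| (ties get averaged ranks).
ranks: |5|->8, |4|->6.5, |7|->11, |2|->2.5, |7|->11, |4|->6.5, |6|->9, |3|->4.5, |7|->11, |2|->2.5, |3|->4.5, |1|->1
Step 3: Attach original signs; sum ranks with positive sign and with negative sign.
W+ = 6.5 + 11 + 6.5 + 9 + 4.5 + 11 + 2.5 + 4.5 + 1 = 56.5
W- = 8 + 11 + 2.5 = 21.5
(Check: W+ + W- = 78 should equal n(n+1)/2 = 78.)
Step 4: Test statistic W = min(W+, W-) = 21.5.
Step 5: Ties in |d|, so use the tie-corrected normal approximation.
        E[W] = n(n+1)/4 = 12*13/4 = 39.
        Tie groups: |d|=2 (t=2), |d|=3 (t=2), |d|=4 (t=2), |d|=7 (t=3); sum(t^3 - t) = 42.
        Var[W] = n(n+1)(2n+1)/24 - sum(t^3-t)/48 = 3900/24 - 42/48 = 161.625.
        z = (W - E[W]) / sqrt(Var[W]) = (21.5 - 39) / 12.7132 = -1.3765.
        Two-sided p = 2*Phi(z) = 0.168659.
Step 6: alpha = 0.05. fail to reject H0.

W+ = 56.5, W- = 21.5, W = min = 21.5, p = 0.168659, fail to reject H0.


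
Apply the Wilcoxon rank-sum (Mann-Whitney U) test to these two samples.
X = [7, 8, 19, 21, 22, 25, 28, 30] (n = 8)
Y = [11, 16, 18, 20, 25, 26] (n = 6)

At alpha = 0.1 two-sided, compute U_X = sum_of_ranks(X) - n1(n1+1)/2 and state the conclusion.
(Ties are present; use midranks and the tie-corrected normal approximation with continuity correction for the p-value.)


Step 1: Combine and sort all 14 observations; assign midranks.
sorted (value, group): (7,X), (8,X), (11,Y), (16,Y), (18,Y), (19,X), (20,Y), (21,X), (22,X), (25,X), (25,Y), (26,Y), (28,X), (30,X)
ranks: 7->1, 8->2, 11->3, 16->4, 18->5, 19->6, 20->7, 21->8, 22->9, 25->10.5, 25->10.5, 26->12, 28->13, 30->14
Step 2: Rank sum for X: R1 = 1 + 2 + 6 + 8 + 9 + 10.5 + 13 + 14 = 63.5.
Step 3: U_X = R1 - n1(n1+1)/2 = 63.5 - 8*9/2 = 63.5 - 36 = 27.5.
       U_Y = n1*n2 - U_X = 48 - 27.5 = 20.5.
Step 4: Ties are present, so use the tie-corrected normal approximation (with continuity correction) for the p-value.
Step 5: p-value = 0.698220; compare to alpha = 0.1. fail to reject H0.

U_X = 27.5, p = 0.698220, fail to reject H0 at alpha = 0.1.


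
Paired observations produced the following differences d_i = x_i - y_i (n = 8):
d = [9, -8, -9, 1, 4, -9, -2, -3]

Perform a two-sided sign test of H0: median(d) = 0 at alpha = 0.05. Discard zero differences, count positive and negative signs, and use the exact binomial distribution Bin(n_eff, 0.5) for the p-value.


Step 1: Discard zero differences. Original n = 8; n_eff = number of nonzero differences = 8.
Nonzero differences (with sign): +9, -8, -9, +1, +4, -9, -2, -3
Step 2: Count signs: positive = 3, negative = 5.
Step 3: Under H0: P(positive) = 0.5, so the number of positives S ~ Bin(8, 0.5).
Step 4: Two-sided exact p-value = sum of Bin(8,0.5) probabilities at or below the observed probability = 0.726562.
Step 5: alpha = 0.05. fail to reject H0.

n_eff = 8, pos = 3, neg = 5, p = 0.726562, fail to reject H0.


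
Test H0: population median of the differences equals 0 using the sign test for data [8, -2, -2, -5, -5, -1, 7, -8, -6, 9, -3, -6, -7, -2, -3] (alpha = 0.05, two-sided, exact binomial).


Step 1: Discard zero differences. Original n = 15; n_eff = number of nonzero differences = 15.
Nonzero differences (with sign): +8, -2, -2, -5, -5, -1, +7, -8, -6, +9, -3, -6, -7, -2, -3
Step 2: Count signs: positive = 3, negative = 12.
Step 3: Under H0: P(positive) = 0.5, so the number of positives S ~ Bin(15, 0.5).
Step 4: Two-sided exact p-value = sum of Bin(15,0.5) probabilities at or below the observed probability = 0.035156.
Step 5: alpha = 0.05. reject H0.

n_eff = 15, pos = 3, neg = 12, p = 0.035156, reject H0.


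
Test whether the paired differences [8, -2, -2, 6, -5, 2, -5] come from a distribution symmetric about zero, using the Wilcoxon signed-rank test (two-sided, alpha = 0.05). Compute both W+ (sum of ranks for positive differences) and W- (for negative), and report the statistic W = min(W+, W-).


Step 1: Drop any zero differences (none here) and take |d_i|.
|d| = [8, 2, 2, 6, 5, 2, 5]
Step 2: Midrank |d_i| (ties get averaged ranks).
ranks: |8|->7, |2|->2, |2|->2, |6|->6, |5|->4.5, |2|->2, |5|->4.5
Step 3: Attach original signs; sum ranks with positive sign and with negative sign.
W+ = 7 + 6 + 2 = 15
W- = 2 + 2 + 4.5 + 4.5 = 13
(Check: W+ + W- = 28 should equal n(n+1)/2 = 28.)
Step 4: Test statistic W = min(W+, W-) = 13.
Step 5: Ties in |d|, so use the tie-corrected normal approximation.
        E[W] = n(n+1)/4 = 7*8/4 = 14.
        Tie groups: |d|=2 (t=3), |d|=5 (t=2); sum(t^3 - t) = 30.
        Var[W] = n(n+1)(2n+1)/24 - sum(t^3-t)/48 = 840/24 - 30/48 = 34.375.
        z = (W - E[W]) / sqrt(Var[W]) = (13 - 14) / 5.8630 = -0.1706.
        Two-sided p = 2*Phi(z) = 0.864569.
Step 6: alpha = 0.05. fail to reject H0.

W+ = 15, W- = 13, W = min = 13, p = 0.864569, fail to reject H0.


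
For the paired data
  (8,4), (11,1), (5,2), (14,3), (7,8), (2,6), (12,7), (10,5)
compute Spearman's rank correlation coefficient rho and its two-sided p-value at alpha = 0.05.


Step 1: Rank x and y separately (midranks; no ties here).
rank(x): 8->4, 11->6, 5->2, 14->8, 7->3, 2->1, 12->7, 10->5
rank(y): 4->4, 1->1, 2->2, 3->3, 8->8, 6->6, 7->7, 5->5
Step 2: d_i = R_x(i) - R_y(i); compute d_i^2.
  (4-4)^2=0, (6-1)^2=25, (2-2)^2=0, (8-3)^2=25, (3-8)^2=25, (1-6)^2=25, (7-7)^2=0, (5-5)^2=0
sum(d^2) = 100.
Step 3: rho = 1 - 6*100 / (8*(8^2 - 1)) = 1 - 600/504 = -0.190476.
Step 4: Under H0, t = rho * sqrt((n-2)/(1-rho^2)) = -0.4753 ~ t(6).
Step 5: Two-sided p-value from the t-distribution with 6 df = 0.651401.
Step 6: alpha = 0.05. fail to reject H0.

rho = -0.1905, p = 0.651401, fail to reject H0 at alpha = 0.05.


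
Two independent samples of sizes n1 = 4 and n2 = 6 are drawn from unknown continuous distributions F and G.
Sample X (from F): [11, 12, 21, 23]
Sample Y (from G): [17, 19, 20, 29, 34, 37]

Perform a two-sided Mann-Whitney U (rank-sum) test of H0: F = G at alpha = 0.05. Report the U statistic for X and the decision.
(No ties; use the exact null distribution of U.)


Step 1: Combine and sort all 10 observations; assign midranks.
sorted (value, group): (11,X), (12,X), (17,Y), (19,Y), (20,Y), (21,X), (23,X), (29,Y), (34,Y), (37,Y)
ranks: 11->1, 12->2, 17->3, 19->4, 20->5, 21->6, 23->7, 29->8, 34->9, 37->10
Step 2: Rank sum for X: R1 = 1 + 2 + 6 + 7 = 16.
Step 3: U_X = R1 - n1(n1+1)/2 = 16 - 4*5/2 = 16 - 10 = 6.
       U_Y = n1*n2 - U_X = 24 - 6 = 18.
Step 4: No ties, so the exact null distribution of U (based on enumerating the C(10,4) = 210 equally likely rank assignments) gives the two-sided p-value.
Step 5: p-value = 0.257143; compare to alpha = 0.05. fail to reject H0.

U_X = 6, p = 0.257143, fail to reject H0 at alpha = 0.05.


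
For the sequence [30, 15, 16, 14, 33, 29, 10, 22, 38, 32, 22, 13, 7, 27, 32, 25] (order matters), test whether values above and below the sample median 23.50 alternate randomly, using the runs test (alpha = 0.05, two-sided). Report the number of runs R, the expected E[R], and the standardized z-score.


Step 1: Compute median = 23.50; label A = above, B = below.
Labels in order: ABBBAABBAABBBAAA  (n_A = 8, n_B = 8)
Step 2: Count runs R = 7.
Step 3: Under H0 (random ordering), E[R] = 2*n_A*n_B/(n_A+n_B) + 1 = 2*8*8/16 + 1 = 9.0000.
        Var[R] = 2*n_A*n_B*(2*n_A*n_B - n_A - n_B) / ((n_A+n_B)^2 * (n_A+n_B-1)) = 14336/3840 = 3.7333.
        SD[R] = 1.9322.
Step 4: Continuity-corrected z = (R + 0.5 - E[R]) / SD[R] = (7 + 0.5 - 9.0000) / 1.9322 = -0.7763.
Step 5: Two-sided p-value via normal approximation = 2*(1 - Phi(|z|)) = 0.437558.
Step 6: alpha = 0.05. fail to reject H0.

R = 7, z = -0.7763, p = 0.437558, fail to reject H0.


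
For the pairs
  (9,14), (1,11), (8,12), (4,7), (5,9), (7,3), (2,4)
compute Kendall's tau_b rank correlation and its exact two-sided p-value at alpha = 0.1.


Step 1: Enumerate the 21 unordered pairs (i,j) with i<j and classify each by sign(x_j-x_i) * sign(y_j-y_i).
  (1,2):dx=-8,dy=-3->C; (1,3):dx=-1,dy=-2->C; (1,4):dx=-5,dy=-7->C; (1,5):dx=-4,dy=-5->C
  (1,6):dx=-2,dy=-11->C; (1,7):dx=-7,dy=-10->C; (2,3):dx=+7,dy=+1->C; (2,4):dx=+3,dy=-4->D
  (2,5):dx=+4,dy=-2->D; (2,6):dx=+6,dy=-8->D; (2,7):dx=+1,dy=-7->D; (3,4):dx=-4,dy=-5->C
  (3,5):dx=-3,dy=-3->C; (3,6):dx=-1,dy=-9->C; (3,7):dx=-6,dy=-8->C; (4,5):dx=+1,dy=+2->C
  (4,6):dx=+3,dy=-4->D; (4,7):dx=-2,dy=-3->C; (5,6):dx=+2,dy=-6->D; (5,7):dx=-3,dy=-5->C
  (6,7):dx=-5,dy=+1->D
Step 2: C = 14, D = 7, total pairs = 21.
Step 3: tau = (C - D)/(n(n-1)/2) = (14 - 7)/21 = 0.333333.
Step 4: Exact two-sided p-value (enumerate n! = 5040 permutations of y under H0): p = 0.381349.
Step 5: alpha = 0.1. fail to reject H0.

tau_b = 0.3333 (C=14, D=7), p = 0.381349, fail to reject H0.


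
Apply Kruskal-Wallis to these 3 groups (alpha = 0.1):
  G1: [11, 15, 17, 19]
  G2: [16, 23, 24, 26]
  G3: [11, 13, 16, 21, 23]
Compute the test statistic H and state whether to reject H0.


Step 1: Combine all N = 13 observations and assign midranks.
sorted (value, group, rank): (11,G1,1.5), (11,G3,1.5), (13,G3,3), (15,G1,4), (16,G2,5.5), (16,G3,5.5), (17,G1,7), (19,G1,8), (21,G3,9), (23,G2,10.5), (23,G3,10.5), (24,G2,12), (26,G2,13)
Step 2: Sum ranks within each group.
R_1 = 20.5 (n_1 = 4)
R_2 = 41 (n_2 = 4)
R_3 = 29.5 (n_3 = 5)
Step 3: H = 12/(N(N+1)) * sum(R_i^2/n_i) - 3(N+1)
     = 12/(13*14) * (20.5^2/4 + 41^2/4 + 29.5^2/5) - 3*14
     = 0.065934 * 699.362 - 42
     = 4.111813.
Step 4: Ties present; correction factor C = 1 - 18/(13^3 - 13) = 0.991758. Corrected H = 4.111813 / 0.991758 = 4.145983.
Step 5: Under H0, H ~ chi^2(2); p-value = 0.125809.
Step 6: alpha = 0.1. fail to reject H0.

H = 4.1460, df = 2, p = 0.125809, fail to reject H0.


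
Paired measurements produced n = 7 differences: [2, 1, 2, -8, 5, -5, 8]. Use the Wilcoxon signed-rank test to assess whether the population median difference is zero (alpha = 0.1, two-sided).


Step 1: Drop any zero differences (none here) and take |d_i|.
|d| = [2, 1, 2, 8, 5, 5, 8]
Step 2: Midrank |d_i| (ties get averaged ranks).
ranks: |2|->2.5, |1|->1, |2|->2.5, |8|->6.5, |5|->4.5, |5|->4.5, |8|->6.5
Step 3: Attach original signs; sum ranks with positive sign and with negative sign.
W+ = 2.5 + 1 + 2.5 + 4.5 + 6.5 = 17
W- = 6.5 + 4.5 = 11
(Check: W+ + W- = 28 should equal n(n+1)/2 = 28.)
Step 4: Test statistic W = min(W+, W-) = 11.
Step 5: Ties in |d|, so use the tie-corrected normal approximation.
        E[W] = n(n+1)/4 = 7*8/4 = 14.
        Tie groups: |d|=2 (t=2), |d|=5 (t=2), |d|=8 (t=2); sum(t^3 - t) = 18.
        Var[W] = n(n+1)(2n+1)/24 - sum(t^3-t)/48 = 840/24 - 18/48 = 34.625.
        z = (W - E[W]) / sqrt(Var[W]) = (11 - 14) / 5.8843 = -0.5098.
        Two-sided p = 2*Phi(z) = 0.610170.
Step 6: alpha = 0.1. fail to reject H0.

W+ = 17, W- = 11, W = min = 11, p = 0.610170, fail to reject H0.


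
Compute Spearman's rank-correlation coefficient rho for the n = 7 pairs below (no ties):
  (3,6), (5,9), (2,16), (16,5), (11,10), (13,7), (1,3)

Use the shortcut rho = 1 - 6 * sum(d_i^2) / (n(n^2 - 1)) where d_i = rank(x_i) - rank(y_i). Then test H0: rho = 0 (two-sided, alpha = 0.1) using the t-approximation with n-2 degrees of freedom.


Step 1: Rank x and y separately (midranks; no ties here).
rank(x): 3->3, 5->4, 2->2, 16->7, 11->5, 13->6, 1->1
rank(y): 6->3, 9->5, 16->7, 5->2, 10->6, 7->4, 3->1
Step 2: d_i = R_x(i) - R_y(i); compute d_i^2.
  (3-3)^2=0, (4-5)^2=1, (2-7)^2=25, (7-2)^2=25, (5-6)^2=1, (6-4)^2=4, (1-1)^2=0
sum(d^2) = 56.
Step 3: rho = 1 - 6*56 / (7*(7^2 - 1)) = 1 - 336/336 = 0.000000.
Step 4: Under H0, t = rho * sqrt((n-2)/(1-rho^2)) = 0.0000 ~ t(5).
Step 5: Two-sided p-value from the t-distribution with 5 df = 1.000000.
Step 6: alpha = 0.1. fail to reject H0.

rho = 0.0000, p = 1.000000, fail to reject H0 at alpha = 0.1.


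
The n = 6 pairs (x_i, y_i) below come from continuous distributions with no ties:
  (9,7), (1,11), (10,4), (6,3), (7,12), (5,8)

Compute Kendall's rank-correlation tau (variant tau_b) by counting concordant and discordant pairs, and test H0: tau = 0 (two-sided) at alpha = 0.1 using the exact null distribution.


Step 1: Enumerate the 15 unordered pairs (i,j) with i<j and classify each by sign(x_j-x_i) * sign(y_j-y_i).
  (1,2):dx=-8,dy=+4->D; (1,3):dx=+1,dy=-3->D; (1,4):dx=-3,dy=-4->C; (1,5):dx=-2,dy=+5->D
  (1,6):dx=-4,dy=+1->D; (2,3):dx=+9,dy=-7->D; (2,4):dx=+5,dy=-8->D; (2,5):dx=+6,dy=+1->C
  (2,6):dx=+4,dy=-3->D; (3,4):dx=-4,dy=-1->C; (3,5):dx=-3,dy=+8->D; (3,6):dx=-5,dy=+4->D
  (4,5):dx=+1,dy=+9->C; (4,6):dx=-1,dy=+5->D; (5,6):dx=-2,dy=-4->C
Step 2: C = 5, D = 10, total pairs = 15.
Step 3: tau = (C - D)/(n(n-1)/2) = (5 - 10)/15 = -0.333333.
Step 4: Exact two-sided p-value (enumerate n! = 720 permutations of y under H0): p = 0.469444.
Step 5: alpha = 0.1. fail to reject H0.

tau_b = -0.3333 (C=5, D=10), p = 0.469444, fail to reject H0.


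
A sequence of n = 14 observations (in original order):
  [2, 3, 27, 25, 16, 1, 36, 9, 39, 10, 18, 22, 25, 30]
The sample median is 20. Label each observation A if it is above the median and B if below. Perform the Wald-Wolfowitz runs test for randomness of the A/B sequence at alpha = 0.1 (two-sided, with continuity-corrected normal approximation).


Step 1: Compute median = 20; label A = above, B = below.
Labels in order: BBAABBABABBAAA  (n_A = 7, n_B = 7)
Step 2: Count runs R = 8.
Step 3: Under H0 (random ordering), E[R] = 2*n_A*n_B/(n_A+n_B) + 1 = 2*7*7/14 + 1 = 8.0000.
        Var[R] = 2*n_A*n_B*(2*n_A*n_B - n_A - n_B) / ((n_A+n_B)^2 * (n_A+n_B-1)) = 8232/2548 = 3.2308.
        SD[R] = 1.7974.
Step 4: R = E[R], so z = 0 with no continuity correction.
Step 5: Two-sided p-value via normal approximation = 2*(1 - Phi(|z|)) = 1.000000.
Step 6: alpha = 0.1. fail to reject H0.

R = 8, z = 0.0000, p = 1.000000, fail to reject H0.


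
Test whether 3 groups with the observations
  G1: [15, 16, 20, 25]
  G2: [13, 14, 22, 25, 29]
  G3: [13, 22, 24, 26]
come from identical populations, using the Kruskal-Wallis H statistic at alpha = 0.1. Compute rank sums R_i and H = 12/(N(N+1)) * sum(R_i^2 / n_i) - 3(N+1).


Step 1: Combine all N = 13 observations and assign midranks.
sorted (value, group, rank): (13,G2,1.5), (13,G3,1.5), (14,G2,3), (15,G1,4), (16,G1,5), (20,G1,6), (22,G2,7.5), (22,G3,7.5), (24,G3,9), (25,G1,10.5), (25,G2,10.5), (26,G3,12), (29,G2,13)
Step 2: Sum ranks within each group.
R_1 = 25.5 (n_1 = 4)
R_2 = 35.5 (n_2 = 5)
R_3 = 30 (n_3 = 4)
Step 3: H = 12/(N(N+1)) * sum(R_i^2/n_i) - 3(N+1)
     = 12/(13*14) * (25.5^2/4 + 35.5^2/5 + 30^2/4) - 3*14
     = 0.065934 * 639.612 - 42
     = 0.172253.
Step 4: Ties present; correction factor C = 1 - 18/(13^3 - 13) = 0.991758. Corrected H = 0.172253 / 0.991758 = 0.173684.
Step 5: Under H0, H ~ chi^2(2); p-value = 0.916822.
Step 6: alpha = 0.1. fail to reject H0.

H = 0.1737, df = 2, p = 0.916822, fail to reject H0.


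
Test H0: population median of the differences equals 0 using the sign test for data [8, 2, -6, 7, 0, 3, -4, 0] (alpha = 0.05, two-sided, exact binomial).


Step 1: Discard zero differences. Original n = 8; n_eff = number of nonzero differences = 6.
Nonzero differences (with sign): +8, +2, -6, +7, +3, -4
Step 2: Count signs: positive = 4, negative = 2.
Step 3: Under H0: P(positive) = 0.5, so the number of positives S ~ Bin(6, 0.5).
Step 4: Two-sided exact p-value = sum of Bin(6,0.5) probabilities at or below the observed probability = 0.687500.
Step 5: alpha = 0.05. fail to reject H0.

n_eff = 6, pos = 4, neg = 2, p = 0.687500, fail to reject H0.


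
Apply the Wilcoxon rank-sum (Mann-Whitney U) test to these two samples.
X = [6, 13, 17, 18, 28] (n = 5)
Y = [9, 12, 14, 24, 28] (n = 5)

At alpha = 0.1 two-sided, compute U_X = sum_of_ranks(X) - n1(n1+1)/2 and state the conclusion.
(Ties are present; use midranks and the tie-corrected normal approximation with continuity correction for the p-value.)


Step 1: Combine and sort all 10 observations; assign midranks.
sorted (value, group): (6,X), (9,Y), (12,Y), (13,X), (14,Y), (17,X), (18,X), (24,Y), (28,X), (28,Y)
ranks: 6->1, 9->2, 12->3, 13->4, 14->5, 17->6, 18->7, 24->8, 28->9.5, 28->9.5
Step 2: Rank sum for X: R1 = 1 + 4 + 6 + 7 + 9.5 = 27.5.
Step 3: U_X = R1 - n1(n1+1)/2 = 27.5 - 5*6/2 = 27.5 - 15 = 12.5.
       U_Y = n1*n2 - U_X = 25 - 12.5 = 12.5.
Step 4: Ties are present, so use the tie-corrected normal approximation (with continuity correction) for the p-value.
Step 5: p-value = 1.000000; compare to alpha = 0.1. fail to reject H0.

U_X = 12.5, p = 1.000000, fail to reject H0 at alpha = 0.1.


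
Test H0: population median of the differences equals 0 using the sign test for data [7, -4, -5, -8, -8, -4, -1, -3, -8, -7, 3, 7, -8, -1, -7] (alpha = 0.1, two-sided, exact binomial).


Step 1: Discard zero differences. Original n = 15; n_eff = number of nonzero differences = 15.
Nonzero differences (with sign): +7, -4, -5, -8, -8, -4, -1, -3, -8, -7, +3, +7, -8, -1, -7
Step 2: Count signs: positive = 3, negative = 12.
Step 3: Under H0: P(positive) = 0.5, so the number of positives S ~ Bin(15, 0.5).
Step 4: Two-sided exact p-value = sum of Bin(15,0.5) probabilities at or below the observed probability = 0.035156.
Step 5: alpha = 0.1. reject H0.

n_eff = 15, pos = 3, neg = 12, p = 0.035156, reject H0.


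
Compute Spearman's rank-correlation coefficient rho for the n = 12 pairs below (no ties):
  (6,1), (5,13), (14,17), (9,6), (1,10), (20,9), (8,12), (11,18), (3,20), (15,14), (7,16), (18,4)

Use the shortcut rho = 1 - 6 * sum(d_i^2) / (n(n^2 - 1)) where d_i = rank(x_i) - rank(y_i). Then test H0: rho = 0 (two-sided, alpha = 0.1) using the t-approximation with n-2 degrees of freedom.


Step 1: Rank x and y separately (midranks; no ties here).
rank(x): 6->4, 5->3, 14->9, 9->7, 1->1, 20->12, 8->6, 11->8, 3->2, 15->10, 7->5, 18->11
rank(y): 1->1, 13->7, 17->10, 6->3, 10->5, 9->4, 12->6, 18->11, 20->12, 14->8, 16->9, 4->2
Step 2: d_i = R_x(i) - R_y(i); compute d_i^2.
  (4-1)^2=9, (3-7)^2=16, (9-10)^2=1, (7-3)^2=16, (1-5)^2=16, (12-4)^2=64, (6-6)^2=0, (8-11)^2=9, (2-12)^2=100, (10-8)^2=4, (5-9)^2=16, (11-2)^2=81
sum(d^2) = 332.
Step 3: rho = 1 - 6*332 / (12*(12^2 - 1)) = 1 - 1992/1716 = -0.160839.
Step 4: Under H0, t = rho * sqrt((n-2)/(1-rho^2)) = -0.5153 ~ t(10).
Step 5: Two-sided p-value from the t-distribution with 10 df = 0.617523.
Step 6: alpha = 0.1. fail to reject H0.

rho = -0.1608, p = 0.617523, fail to reject H0 at alpha = 0.1.


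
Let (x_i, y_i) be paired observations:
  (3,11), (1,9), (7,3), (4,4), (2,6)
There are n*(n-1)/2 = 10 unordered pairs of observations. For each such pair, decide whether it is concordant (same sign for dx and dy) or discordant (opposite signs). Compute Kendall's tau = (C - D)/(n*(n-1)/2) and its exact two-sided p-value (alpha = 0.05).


Step 1: Enumerate the 10 unordered pairs (i,j) with i<j and classify each by sign(x_j-x_i) * sign(y_j-y_i).
  (1,2):dx=-2,dy=-2->C; (1,3):dx=+4,dy=-8->D; (1,4):dx=+1,dy=-7->D; (1,5):dx=-1,dy=-5->C
  (2,3):dx=+6,dy=-6->D; (2,4):dx=+3,dy=-5->D; (2,5):dx=+1,dy=-3->D; (3,4):dx=-3,dy=+1->D
  (3,5):dx=-5,dy=+3->D; (4,5):dx=-2,dy=+2->D
Step 2: C = 2, D = 8, total pairs = 10.
Step 3: tau = (C - D)/(n(n-1)/2) = (2 - 8)/10 = -0.600000.
Step 4: Exact two-sided p-value (enumerate n! = 120 permutations of y under H0): p = 0.233333.
Step 5: alpha = 0.05. fail to reject H0.

tau_b = -0.6000 (C=2, D=8), p = 0.233333, fail to reject H0.


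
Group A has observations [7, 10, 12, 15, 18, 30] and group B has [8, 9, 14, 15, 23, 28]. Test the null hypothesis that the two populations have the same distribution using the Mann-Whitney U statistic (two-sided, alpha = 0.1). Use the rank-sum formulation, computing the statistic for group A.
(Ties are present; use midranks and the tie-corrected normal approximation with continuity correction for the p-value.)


Step 1: Combine and sort all 12 observations; assign midranks.
sorted (value, group): (7,X), (8,Y), (9,Y), (10,X), (12,X), (14,Y), (15,X), (15,Y), (18,X), (23,Y), (28,Y), (30,X)
ranks: 7->1, 8->2, 9->3, 10->4, 12->5, 14->6, 15->7.5, 15->7.5, 18->9, 23->10, 28->11, 30->12
Step 2: Rank sum for X: R1 = 1 + 4 + 5 + 7.5 + 9 + 12 = 38.5.
Step 3: U_X = R1 - n1(n1+1)/2 = 38.5 - 6*7/2 = 38.5 - 21 = 17.5.
       U_Y = n1*n2 - U_X = 36 - 17.5 = 18.5.
Step 4: Ties are present, so use the tie-corrected normal approximation (with continuity correction) for the p-value.
Step 5: p-value = 1.000000; compare to alpha = 0.1. fail to reject H0.

U_X = 17.5, p = 1.000000, fail to reject H0 at alpha = 0.1.


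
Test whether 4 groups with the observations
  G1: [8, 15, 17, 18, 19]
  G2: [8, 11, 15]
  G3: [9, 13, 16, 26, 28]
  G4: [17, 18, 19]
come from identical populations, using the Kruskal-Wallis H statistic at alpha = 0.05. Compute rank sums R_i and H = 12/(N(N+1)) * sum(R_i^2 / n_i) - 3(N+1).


Step 1: Combine all N = 16 observations and assign midranks.
sorted (value, group, rank): (8,G1,1.5), (8,G2,1.5), (9,G3,3), (11,G2,4), (13,G3,5), (15,G1,6.5), (15,G2,6.5), (16,G3,8), (17,G1,9.5), (17,G4,9.5), (18,G1,11.5), (18,G4,11.5), (19,G1,13.5), (19,G4,13.5), (26,G3,15), (28,G3,16)
Step 2: Sum ranks within each group.
R_1 = 42.5 (n_1 = 5)
R_2 = 12 (n_2 = 3)
R_3 = 47 (n_3 = 5)
R_4 = 34.5 (n_4 = 3)
Step 3: H = 12/(N(N+1)) * sum(R_i^2/n_i) - 3(N+1)
     = 12/(16*17) * (42.5^2/5 + 12^2/3 + 47^2/5 + 34.5^2/3) - 3*17
     = 0.044118 * 1247.8 - 51
     = 4.050000.
Step 4: Ties present; correction factor C = 1 - 30/(16^3 - 16) = 0.992647. Corrected H = 4.050000 / 0.992647 = 4.080000.
Step 5: Under H0, H ~ chi^2(3); p-value = 0.252954.
Step 6: alpha = 0.05. fail to reject H0.

H = 4.0800, df = 3, p = 0.252954, fail to reject H0.


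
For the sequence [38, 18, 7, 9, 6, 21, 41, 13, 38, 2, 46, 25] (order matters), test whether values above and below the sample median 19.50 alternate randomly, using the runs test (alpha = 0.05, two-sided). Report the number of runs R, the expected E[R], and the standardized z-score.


Step 1: Compute median = 19.50; label A = above, B = below.
Labels in order: ABBBBAABABAA  (n_A = 6, n_B = 6)
Step 2: Count runs R = 7.
Step 3: Under H0 (random ordering), E[R] = 2*n_A*n_B/(n_A+n_B) + 1 = 2*6*6/12 + 1 = 7.0000.
        Var[R] = 2*n_A*n_B*(2*n_A*n_B - n_A - n_B) / ((n_A+n_B)^2 * (n_A+n_B-1)) = 4320/1584 = 2.7273.
        SD[R] = 1.6514.
Step 4: R = E[R], so z = 0 with no continuity correction.
Step 5: Two-sided p-value via normal approximation = 2*(1 - Phi(|z|)) = 1.000000.
Step 6: alpha = 0.05. fail to reject H0.

R = 7, z = 0.0000, p = 1.000000, fail to reject H0.


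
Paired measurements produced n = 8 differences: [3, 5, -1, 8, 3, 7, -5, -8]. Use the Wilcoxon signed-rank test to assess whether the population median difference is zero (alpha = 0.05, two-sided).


Step 1: Drop any zero differences (none here) and take |d_i|.
|d| = [3, 5, 1, 8, 3, 7, 5, 8]
Step 2: Midrank |d_i| (ties get averaged ranks).
ranks: |3|->2.5, |5|->4.5, |1|->1, |8|->7.5, |3|->2.5, |7|->6, |5|->4.5, |8|->7.5
Step 3: Attach original signs; sum ranks with positive sign and with negative sign.
W+ = 2.5 + 4.5 + 7.5 + 2.5 + 6 = 23
W- = 1 + 4.5 + 7.5 = 13
(Check: W+ + W- = 36 should equal n(n+1)/2 = 36.)
Step 4: Test statistic W = min(W+, W-) = 13.
Step 5: Ties in |d|, so use the tie-corrected normal approximation.
        E[W] = n(n+1)/4 = 8*9/4 = 18.
        Tie groups: |d|=3 (t=2), |d|=5 (t=2), |d|=8 (t=2); sum(t^3 - t) = 18.
        Var[W] = n(n+1)(2n+1)/24 - sum(t^3-t)/48 = 1224/24 - 18/48 = 50.625.
        z = (W - E[W]) / sqrt(Var[W]) = (13 - 18) / 7.1151 = -0.7027.
        Two-sided p = 2*Phi(z) = 0.482225.
Step 6: alpha = 0.05. fail to reject H0.

W+ = 23, W- = 13, W = min = 13, p = 0.482225, fail to reject H0.


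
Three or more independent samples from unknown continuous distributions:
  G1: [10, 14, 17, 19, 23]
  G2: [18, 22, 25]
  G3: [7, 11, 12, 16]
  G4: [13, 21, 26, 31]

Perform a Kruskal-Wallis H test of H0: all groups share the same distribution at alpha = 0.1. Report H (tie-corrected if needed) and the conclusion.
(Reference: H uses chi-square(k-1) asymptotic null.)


Step 1: Combine all N = 16 observations and assign midranks.
sorted (value, group, rank): (7,G3,1), (10,G1,2), (11,G3,3), (12,G3,4), (13,G4,5), (14,G1,6), (16,G3,7), (17,G1,8), (18,G2,9), (19,G1,10), (21,G4,11), (22,G2,12), (23,G1,13), (25,G2,14), (26,G4,15), (31,G4,16)
Step 2: Sum ranks within each group.
R_1 = 39 (n_1 = 5)
R_2 = 35 (n_2 = 3)
R_3 = 15 (n_3 = 4)
R_4 = 47 (n_4 = 4)
Step 3: H = 12/(N(N+1)) * sum(R_i^2/n_i) - 3(N+1)
     = 12/(16*17) * (39^2/5 + 35^2/3 + 15^2/4 + 47^2/4) - 3*17
     = 0.044118 * 1321.03 - 51
     = 7.280882.
Step 4: No ties, so H is used without correction.
Step 5: Under H0, H ~ chi^2(3); p-value = 0.063464.
Step 6: alpha = 0.1. reject H0.

H = 7.2809, df = 3, p = 0.063464, reject H0.


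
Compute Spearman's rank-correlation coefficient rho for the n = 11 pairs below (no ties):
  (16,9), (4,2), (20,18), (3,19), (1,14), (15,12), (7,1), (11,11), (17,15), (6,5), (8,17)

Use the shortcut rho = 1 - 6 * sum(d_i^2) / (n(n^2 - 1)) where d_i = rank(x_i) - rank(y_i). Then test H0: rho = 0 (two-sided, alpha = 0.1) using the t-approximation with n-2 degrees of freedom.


Step 1: Rank x and y separately (midranks; no ties here).
rank(x): 16->9, 4->3, 20->11, 3->2, 1->1, 15->8, 7->5, 11->7, 17->10, 6->4, 8->6
rank(y): 9->4, 2->2, 18->10, 19->11, 14->7, 12->6, 1->1, 11->5, 15->8, 5->3, 17->9
Step 2: d_i = R_x(i) - R_y(i); compute d_i^2.
  (9-4)^2=25, (3-2)^2=1, (11-10)^2=1, (2-11)^2=81, (1-7)^2=36, (8-6)^2=4, (5-1)^2=16, (7-5)^2=4, (10-8)^2=4, (4-3)^2=1, (6-9)^2=9
sum(d^2) = 182.
Step 3: rho = 1 - 6*182 / (11*(11^2 - 1)) = 1 - 1092/1320 = 0.172727.
Step 4: Under H0, t = rho * sqrt((n-2)/(1-rho^2)) = 0.5261 ~ t(9).
Step 5: Two-sided p-value from the t-distribution with 9 df = 0.611542.
Step 6: alpha = 0.1. fail to reject H0.

rho = 0.1727, p = 0.611542, fail to reject H0 at alpha = 0.1.


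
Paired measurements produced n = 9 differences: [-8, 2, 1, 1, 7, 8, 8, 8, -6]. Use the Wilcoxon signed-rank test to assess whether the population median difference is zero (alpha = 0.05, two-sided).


Step 1: Drop any zero differences (none here) and take |d_i|.
|d| = [8, 2, 1, 1, 7, 8, 8, 8, 6]
Step 2: Midrank |d_i| (ties get averaged ranks).
ranks: |8|->7.5, |2|->3, |1|->1.5, |1|->1.5, |7|->5, |8|->7.5, |8|->7.5, |8|->7.5, |6|->4
Step 3: Attach original signs; sum ranks with positive sign and with negative sign.
W+ = 3 + 1.5 + 1.5 + 5 + 7.5 + 7.5 + 7.5 = 33.5
W- = 7.5 + 4 = 11.5
(Check: W+ + W- = 45 should equal n(n+1)/2 = 45.)
Step 4: Test statistic W = min(W+, W-) = 11.5.
Step 5: Ties in |d|, so use the tie-corrected normal approximation.
        E[W] = n(n+1)/4 = 9*10/4 = 22.5.
        Tie groups: |d|=1 (t=2), |d|=8 (t=4); sum(t^3 - t) = 66.
        Var[W] = n(n+1)(2n+1)/24 - sum(t^3-t)/48 = 1710/24 - 66/48 = 69.875.
        z = (W - E[W]) / sqrt(Var[W]) = (11.5 - 22.5) / 8.3591 = -1.3159.
        Two-sided p = 2*Phi(z) = 0.188199.
Step 6: alpha = 0.05. fail to reject H0.

W+ = 33.5, W- = 11.5, W = min = 11.5, p = 0.188199, fail to reject H0.


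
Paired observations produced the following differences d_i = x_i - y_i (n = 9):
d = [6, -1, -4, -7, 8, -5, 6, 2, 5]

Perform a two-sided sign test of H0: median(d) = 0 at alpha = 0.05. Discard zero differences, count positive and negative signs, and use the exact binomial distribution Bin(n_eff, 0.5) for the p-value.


Step 1: Discard zero differences. Original n = 9; n_eff = number of nonzero differences = 9.
Nonzero differences (with sign): +6, -1, -4, -7, +8, -5, +6, +2, +5
Step 2: Count signs: positive = 5, negative = 4.
Step 3: Under H0: P(positive) = 0.5, so the number of positives S ~ Bin(9, 0.5).
Step 4: Two-sided exact p-value = sum of Bin(9,0.5) probabilities at or below the observed probability = 1.000000.
Step 5: alpha = 0.05. fail to reject H0.

n_eff = 9, pos = 5, neg = 4, p = 1.000000, fail to reject H0.


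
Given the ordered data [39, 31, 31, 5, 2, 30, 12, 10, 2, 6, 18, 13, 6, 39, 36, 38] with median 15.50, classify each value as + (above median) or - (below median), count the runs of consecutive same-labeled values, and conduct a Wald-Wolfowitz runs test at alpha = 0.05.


Step 1: Compute median = 15.50; label A = above, B = below.
Labels in order: AAABBABBBBABBAAA  (n_A = 8, n_B = 8)
Step 2: Count runs R = 7.
Step 3: Under H0 (random ordering), E[R] = 2*n_A*n_B/(n_A+n_B) + 1 = 2*8*8/16 + 1 = 9.0000.
        Var[R] = 2*n_A*n_B*(2*n_A*n_B - n_A - n_B) / ((n_A+n_B)^2 * (n_A+n_B-1)) = 14336/3840 = 3.7333.
        SD[R] = 1.9322.
Step 4: Continuity-corrected z = (R + 0.5 - E[R]) / SD[R] = (7 + 0.5 - 9.0000) / 1.9322 = -0.7763.
Step 5: Two-sided p-value via normal approximation = 2*(1 - Phi(|z|)) = 0.437558.
Step 6: alpha = 0.05. fail to reject H0.

R = 7, z = -0.7763, p = 0.437558, fail to reject H0.


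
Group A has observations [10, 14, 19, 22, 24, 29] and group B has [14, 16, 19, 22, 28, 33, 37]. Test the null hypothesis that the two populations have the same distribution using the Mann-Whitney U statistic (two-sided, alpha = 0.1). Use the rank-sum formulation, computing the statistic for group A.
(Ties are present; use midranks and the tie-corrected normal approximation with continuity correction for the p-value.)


Step 1: Combine and sort all 13 observations; assign midranks.
sorted (value, group): (10,X), (14,X), (14,Y), (16,Y), (19,X), (19,Y), (22,X), (22,Y), (24,X), (28,Y), (29,X), (33,Y), (37,Y)
ranks: 10->1, 14->2.5, 14->2.5, 16->4, 19->5.5, 19->5.5, 22->7.5, 22->7.5, 24->9, 28->10, 29->11, 33->12, 37->13
Step 2: Rank sum for X: R1 = 1 + 2.5 + 5.5 + 7.5 + 9 + 11 = 36.5.
Step 3: U_X = R1 - n1(n1+1)/2 = 36.5 - 6*7/2 = 36.5 - 21 = 15.5.
       U_Y = n1*n2 - U_X = 42 - 15.5 = 26.5.
Step 4: Ties are present, so use the tie-corrected normal approximation (with continuity correction) for the p-value.
Step 5: p-value = 0.473221; compare to alpha = 0.1. fail to reject H0.

U_X = 15.5, p = 0.473221, fail to reject H0 at alpha = 0.1.


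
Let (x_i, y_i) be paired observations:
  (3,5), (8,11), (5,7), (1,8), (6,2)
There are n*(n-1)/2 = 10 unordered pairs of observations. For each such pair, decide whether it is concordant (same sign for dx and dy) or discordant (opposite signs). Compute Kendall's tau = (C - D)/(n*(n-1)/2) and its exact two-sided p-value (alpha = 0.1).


Step 1: Enumerate the 10 unordered pairs (i,j) with i<j and classify each by sign(x_j-x_i) * sign(y_j-y_i).
  (1,2):dx=+5,dy=+6->C; (1,3):dx=+2,dy=+2->C; (1,4):dx=-2,dy=+3->D; (1,5):dx=+3,dy=-3->D
  (2,3):dx=-3,dy=-4->C; (2,4):dx=-7,dy=-3->C; (2,5):dx=-2,dy=-9->C; (3,4):dx=-4,dy=+1->D
  (3,5):dx=+1,dy=-5->D; (4,5):dx=+5,dy=-6->D
Step 2: C = 5, D = 5, total pairs = 10.
Step 3: tau = (C - D)/(n(n-1)/2) = (5 - 5)/10 = 0.000000.
Step 4: Exact two-sided p-value (enumerate n! = 120 permutations of y under H0): p = 1.000000.
Step 5: alpha = 0.1. fail to reject H0.

tau_b = 0.0000 (C=5, D=5), p = 1.000000, fail to reject H0.


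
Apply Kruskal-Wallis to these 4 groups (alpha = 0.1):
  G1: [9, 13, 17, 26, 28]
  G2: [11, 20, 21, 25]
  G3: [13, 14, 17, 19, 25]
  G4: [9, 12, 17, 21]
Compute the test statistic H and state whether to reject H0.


Step 1: Combine all N = 18 observations and assign midranks.
sorted (value, group, rank): (9,G1,1.5), (9,G4,1.5), (11,G2,3), (12,G4,4), (13,G1,5.5), (13,G3,5.5), (14,G3,7), (17,G1,9), (17,G3,9), (17,G4,9), (19,G3,11), (20,G2,12), (21,G2,13.5), (21,G4,13.5), (25,G2,15.5), (25,G3,15.5), (26,G1,17), (28,G1,18)
Step 2: Sum ranks within each group.
R_1 = 51 (n_1 = 5)
R_2 = 44 (n_2 = 4)
R_3 = 48 (n_3 = 5)
R_4 = 28 (n_4 = 4)
Step 3: H = 12/(N(N+1)) * sum(R_i^2/n_i) - 3(N+1)
     = 12/(18*19) * (51^2/5 + 44^2/4 + 48^2/5 + 28^2/4) - 3*19
     = 0.035088 * 1661 - 57
     = 1.280702.
Step 4: Ties present; correction factor C = 1 - 48/(18^3 - 18) = 0.991744. Corrected H = 1.280702 / 0.991744 = 1.291363.
Step 5: Under H0, H ~ chi^2(3); p-value = 0.731185.
Step 6: alpha = 0.1. fail to reject H0.

H = 1.2914, df = 3, p = 0.731185, fail to reject H0.


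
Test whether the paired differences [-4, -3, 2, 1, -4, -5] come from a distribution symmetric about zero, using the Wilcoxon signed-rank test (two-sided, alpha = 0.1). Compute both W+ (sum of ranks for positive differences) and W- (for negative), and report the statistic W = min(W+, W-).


Step 1: Drop any zero differences (none here) and take |d_i|.
|d| = [4, 3, 2, 1, 4, 5]
Step 2: Midrank |d_i| (ties get averaged ranks).
ranks: |4|->4.5, |3|->3, |2|->2, |1|->1, |4|->4.5, |5|->6
Step 3: Attach original signs; sum ranks with positive sign and with negative sign.
W+ = 2 + 1 = 3
W- = 4.5 + 3 + 4.5 + 6 = 18
(Check: W+ + W- = 21 should equal n(n+1)/2 = 21.)
Step 4: Test statistic W = min(W+, W-) = 3.
Step 5: Ties in |d|, so use the tie-corrected normal approximation.
        E[W] = n(n+1)/4 = 6*7/4 = 10.5.
        Tie groups: |d|=4 (t=2); sum(t^3 - t) = 6.
        Var[W] = n(n+1)(2n+1)/24 - sum(t^3-t)/48 = 546/24 - 6/48 = 22.625.
        z = (W - E[W]) / sqrt(Var[W]) = (3 - 10.5) / 4.7566 = -1.5768.
        Two-sided p = 2*Phi(z) = 0.114850.
Step 6: alpha = 0.1. fail to reject H0.

W+ = 3, W- = 18, W = min = 3, p = 0.114850, fail to reject H0.


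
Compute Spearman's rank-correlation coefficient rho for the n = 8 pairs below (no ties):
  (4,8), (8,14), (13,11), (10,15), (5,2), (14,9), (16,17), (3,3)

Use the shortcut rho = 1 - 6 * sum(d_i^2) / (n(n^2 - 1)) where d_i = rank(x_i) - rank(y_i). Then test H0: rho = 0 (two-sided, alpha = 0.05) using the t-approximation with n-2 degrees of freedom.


Step 1: Rank x and y separately (midranks; no ties here).
rank(x): 4->2, 8->4, 13->6, 10->5, 5->3, 14->7, 16->8, 3->1
rank(y): 8->3, 14->6, 11->5, 15->7, 2->1, 9->4, 17->8, 3->2
Step 2: d_i = R_x(i) - R_y(i); compute d_i^2.
  (2-3)^2=1, (4-6)^2=4, (6-5)^2=1, (5-7)^2=4, (3-1)^2=4, (7-4)^2=9, (8-8)^2=0, (1-2)^2=1
sum(d^2) = 24.
Step 3: rho = 1 - 6*24 / (8*(8^2 - 1)) = 1 - 144/504 = 0.714286.
Step 4: Under H0, t = rho * sqrt((n-2)/(1-rho^2)) = 2.5000 ~ t(6).
Step 5: Two-sided p-value from the t-distribution with 6 df = 0.046528.
Step 6: alpha = 0.05. reject H0.

rho = 0.7143, p = 0.046528, reject H0 at alpha = 0.05.


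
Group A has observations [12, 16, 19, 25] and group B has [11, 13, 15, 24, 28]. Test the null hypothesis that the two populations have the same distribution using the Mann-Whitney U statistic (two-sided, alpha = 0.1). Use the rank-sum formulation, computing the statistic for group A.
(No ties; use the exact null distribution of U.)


Step 1: Combine and sort all 9 observations; assign midranks.
sorted (value, group): (11,Y), (12,X), (13,Y), (15,Y), (16,X), (19,X), (24,Y), (25,X), (28,Y)
ranks: 11->1, 12->2, 13->3, 15->4, 16->5, 19->6, 24->7, 25->8, 28->9
Step 2: Rank sum for X: R1 = 2 + 5 + 6 + 8 = 21.
Step 3: U_X = R1 - n1(n1+1)/2 = 21 - 4*5/2 = 21 - 10 = 11.
       U_Y = n1*n2 - U_X = 20 - 11 = 9.
Step 4: No ties, so the exact null distribution of U (based on enumerating the C(9,4) = 126 equally likely rank assignments) gives the two-sided p-value.
Step 5: p-value = 0.904762; compare to alpha = 0.1. fail to reject H0.

U_X = 11, p = 0.904762, fail to reject H0 at alpha = 0.1.


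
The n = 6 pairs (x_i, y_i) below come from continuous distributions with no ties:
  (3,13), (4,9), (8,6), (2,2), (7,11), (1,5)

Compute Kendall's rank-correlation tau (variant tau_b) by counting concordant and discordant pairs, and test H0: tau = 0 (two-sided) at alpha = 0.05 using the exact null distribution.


Step 1: Enumerate the 15 unordered pairs (i,j) with i<j and classify each by sign(x_j-x_i) * sign(y_j-y_i).
  (1,2):dx=+1,dy=-4->D; (1,3):dx=+5,dy=-7->D; (1,4):dx=-1,dy=-11->C; (1,5):dx=+4,dy=-2->D
  (1,6):dx=-2,dy=-8->C; (2,3):dx=+4,dy=-3->D; (2,4):dx=-2,dy=-7->C; (2,5):dx=+3,dy=+2->C
  (2,6):dx=-3,dy=-4->C; (3,4):dx=-6,dy=-4->C; (3,5):dx=-1,dy=+5->D; (3,6):dx=-7,dy=-1->C
  (4,5):dx=+5,dy=+9->C; (4,6):dx=-1,dy=+3->D; (5,6):dx=-6,dy=-6->C
Step 2: C = 9, D = 6, total pairs = 15.
Step 3: tau = (C - D)/(n(n-1)/2) = (9 - 6)/15 = 0.200000.
Step 4: Exact two-sided p-value (enumerate n! = 720 permutations of y under H0): p = 0.719444.
Step 5: alpha = 0.05. fail to reject H0.

tau_b = 0.2000 (C=9, D=6), p = 0.719444, fail to reject H0.


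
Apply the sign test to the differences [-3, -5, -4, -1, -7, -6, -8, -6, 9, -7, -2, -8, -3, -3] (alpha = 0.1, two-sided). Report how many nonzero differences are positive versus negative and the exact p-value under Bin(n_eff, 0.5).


Step 1: Discard zero differences. Original n = 14; n_eff = number of nonzero differences = 14.
Nonzero differences (with sign): -3, -5, -4, -1, -7, -6, -8, -6, +9, -7, -2, -8, -3, -3
Step 2: Count signs: positive = 1, negative = 13.
Step 3: Under H0: P(positive) = 0.5, so the number of positives S ~ Bin(14, 0.5).
Step 4: Two-sided exact p-value = sum of Bin(14,0.5) probabilities at or below the observed probability = 0.001831.
Step 5: alpha = 0.1. reject H0.

n_eff = 14, pos = 1, neg = 13, p = 0.001831, reject H0.
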